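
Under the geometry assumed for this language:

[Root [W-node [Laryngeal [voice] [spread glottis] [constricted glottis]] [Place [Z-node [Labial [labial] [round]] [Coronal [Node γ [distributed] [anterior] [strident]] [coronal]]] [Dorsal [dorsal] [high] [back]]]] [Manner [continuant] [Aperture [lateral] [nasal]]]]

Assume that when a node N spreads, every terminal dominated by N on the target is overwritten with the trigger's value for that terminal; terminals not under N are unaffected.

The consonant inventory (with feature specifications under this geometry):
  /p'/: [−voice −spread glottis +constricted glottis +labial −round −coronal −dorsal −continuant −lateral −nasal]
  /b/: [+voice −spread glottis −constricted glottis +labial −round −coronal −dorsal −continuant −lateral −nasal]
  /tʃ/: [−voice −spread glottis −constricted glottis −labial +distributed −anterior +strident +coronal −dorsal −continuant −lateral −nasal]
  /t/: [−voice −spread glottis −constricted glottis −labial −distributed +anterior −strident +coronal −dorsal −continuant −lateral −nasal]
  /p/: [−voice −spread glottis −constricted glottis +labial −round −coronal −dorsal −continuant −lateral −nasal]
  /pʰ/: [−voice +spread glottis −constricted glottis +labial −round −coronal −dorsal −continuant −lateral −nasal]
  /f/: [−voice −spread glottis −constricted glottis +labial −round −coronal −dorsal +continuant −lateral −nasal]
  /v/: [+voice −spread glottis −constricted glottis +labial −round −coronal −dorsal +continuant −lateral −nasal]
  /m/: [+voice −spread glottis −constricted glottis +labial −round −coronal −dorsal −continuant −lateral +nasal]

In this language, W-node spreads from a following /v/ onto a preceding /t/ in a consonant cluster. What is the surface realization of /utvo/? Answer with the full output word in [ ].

[ubvo]

The W-node node dominates the terminals [voice], [spread glottis], [constricted glottis], [labial], [round], [distributed], [anterior], [strident], [coronal], [dorsal], [high], [back].
Spreading W-node from /v/ onto /t/ replaces those values with /v/'s: [+voice], [−spread glottis], [−constricted glottis], [+labial], [−round], [−coronal], [−dorsal]. Features outside W-node ([continuant], [lateral], [nasal]) stay as in /t/.
The resulting bundle matches /b/ in the inventory; substituting it for /t/ gives [ubvo].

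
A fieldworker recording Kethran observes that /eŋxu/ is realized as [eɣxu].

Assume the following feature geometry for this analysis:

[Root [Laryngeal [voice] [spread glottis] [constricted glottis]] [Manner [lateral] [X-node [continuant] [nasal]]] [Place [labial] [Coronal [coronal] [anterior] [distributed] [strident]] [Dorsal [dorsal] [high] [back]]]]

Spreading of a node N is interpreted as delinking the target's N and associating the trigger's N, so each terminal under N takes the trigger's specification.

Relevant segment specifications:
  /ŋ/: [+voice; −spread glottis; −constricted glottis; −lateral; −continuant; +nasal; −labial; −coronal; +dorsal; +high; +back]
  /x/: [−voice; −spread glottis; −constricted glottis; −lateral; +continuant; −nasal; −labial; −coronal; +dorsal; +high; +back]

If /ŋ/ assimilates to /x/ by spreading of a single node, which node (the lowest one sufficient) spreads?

X-node

/ŋ/ and [ɣ] differ in [nasal], [continuant]; every other specified feature is identical.
In this geometry the lowest node dominating all of them is X-node: every daughter of X-node dominates only a proper subset, so no lower node suffices.
If X-node spreads, every terminal under it takes /x/'s value, producing [ɣ] as observed.
[voice], a feature on which the two segments disagree outside X-node, is unchanged — nothing dominating it spread, and X-node is the minimal sufficient constituent.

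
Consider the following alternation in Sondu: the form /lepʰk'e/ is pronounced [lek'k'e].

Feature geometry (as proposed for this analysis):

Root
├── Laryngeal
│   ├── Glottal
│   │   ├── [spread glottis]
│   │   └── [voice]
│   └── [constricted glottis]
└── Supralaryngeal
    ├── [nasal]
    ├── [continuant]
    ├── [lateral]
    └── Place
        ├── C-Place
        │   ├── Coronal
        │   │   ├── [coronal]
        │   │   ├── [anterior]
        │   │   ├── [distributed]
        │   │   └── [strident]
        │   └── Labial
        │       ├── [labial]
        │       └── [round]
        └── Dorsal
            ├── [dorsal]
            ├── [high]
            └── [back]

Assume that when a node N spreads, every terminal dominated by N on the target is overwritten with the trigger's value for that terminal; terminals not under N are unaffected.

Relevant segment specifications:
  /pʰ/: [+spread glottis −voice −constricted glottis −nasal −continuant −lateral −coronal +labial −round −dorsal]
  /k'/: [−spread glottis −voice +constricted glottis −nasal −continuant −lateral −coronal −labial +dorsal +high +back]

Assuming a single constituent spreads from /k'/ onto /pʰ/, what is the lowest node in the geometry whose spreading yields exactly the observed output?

Comparing /pʰ/ with its surface form [k'], the features that change are [spread glottis], [constricted glottis], [labial], [round], [dorsal], [high], [back].
In this geometry the lowest node dominating all of them is Root: every daughter of Root dominates only a proper subset, so no lower node suffices.
If Root spreads, every terminal under it takes /k'/'s value, producing [k'] as observed.

Root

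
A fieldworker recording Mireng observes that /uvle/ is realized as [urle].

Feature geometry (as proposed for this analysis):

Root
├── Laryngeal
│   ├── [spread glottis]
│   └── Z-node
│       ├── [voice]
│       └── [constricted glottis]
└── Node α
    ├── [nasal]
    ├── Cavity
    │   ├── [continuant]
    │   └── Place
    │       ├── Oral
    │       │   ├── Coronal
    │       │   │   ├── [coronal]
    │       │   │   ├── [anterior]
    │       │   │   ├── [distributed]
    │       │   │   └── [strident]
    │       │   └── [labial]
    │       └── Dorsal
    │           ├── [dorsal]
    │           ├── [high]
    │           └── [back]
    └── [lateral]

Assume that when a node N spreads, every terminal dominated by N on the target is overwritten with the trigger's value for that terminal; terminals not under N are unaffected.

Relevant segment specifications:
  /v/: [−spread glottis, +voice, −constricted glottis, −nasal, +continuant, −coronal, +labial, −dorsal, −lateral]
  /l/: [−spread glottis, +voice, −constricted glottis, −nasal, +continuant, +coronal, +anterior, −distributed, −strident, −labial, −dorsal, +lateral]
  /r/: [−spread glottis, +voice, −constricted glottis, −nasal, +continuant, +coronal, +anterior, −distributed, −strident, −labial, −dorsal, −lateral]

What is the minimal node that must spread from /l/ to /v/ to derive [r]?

Oral

/v/ and [r] differ in [labial], [coronal], [anterior], [distributed], [strident]; every other specified feature is identical.
Tracing each changed feature up the tree, the paths first meet at Oral; any lower node misses at least one of them.
Delinking /v/'s Oral and associating /l/'s Oral gives precisely the feature bundle of [r].
[lateral], a feature on which the two segments disagree outside Oral, is unchanged — nothing dominating it spread, and Oral is the minimal sufficient constituent.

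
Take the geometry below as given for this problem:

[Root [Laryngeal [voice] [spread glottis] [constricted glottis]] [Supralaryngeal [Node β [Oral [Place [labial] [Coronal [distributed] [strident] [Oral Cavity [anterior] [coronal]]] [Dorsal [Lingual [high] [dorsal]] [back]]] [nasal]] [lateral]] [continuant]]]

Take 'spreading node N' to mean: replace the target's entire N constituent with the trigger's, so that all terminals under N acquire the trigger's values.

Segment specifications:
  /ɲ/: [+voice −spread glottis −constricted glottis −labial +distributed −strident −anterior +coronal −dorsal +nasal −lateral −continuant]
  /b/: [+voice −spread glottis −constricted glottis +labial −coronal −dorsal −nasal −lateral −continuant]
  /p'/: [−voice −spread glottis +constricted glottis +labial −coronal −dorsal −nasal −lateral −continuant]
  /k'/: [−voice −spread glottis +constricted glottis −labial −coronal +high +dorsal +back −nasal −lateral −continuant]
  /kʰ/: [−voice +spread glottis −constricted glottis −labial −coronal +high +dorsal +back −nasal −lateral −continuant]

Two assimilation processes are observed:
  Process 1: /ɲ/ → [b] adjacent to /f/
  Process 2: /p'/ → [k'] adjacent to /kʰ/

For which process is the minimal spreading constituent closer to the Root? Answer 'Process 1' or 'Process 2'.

Process 1

In Process 1, [nasal], [labial], [coronal], [anterior], [distributed], [strident] change, so the minimal spreading node is Oral at depth 3.
Process 2: the features that change are [labial], [dorsal], [high], [back]; the minimal node is Place (depth 4).
Depth 3 < depth 4; Process 1 involves the structurally higher constituent Oral.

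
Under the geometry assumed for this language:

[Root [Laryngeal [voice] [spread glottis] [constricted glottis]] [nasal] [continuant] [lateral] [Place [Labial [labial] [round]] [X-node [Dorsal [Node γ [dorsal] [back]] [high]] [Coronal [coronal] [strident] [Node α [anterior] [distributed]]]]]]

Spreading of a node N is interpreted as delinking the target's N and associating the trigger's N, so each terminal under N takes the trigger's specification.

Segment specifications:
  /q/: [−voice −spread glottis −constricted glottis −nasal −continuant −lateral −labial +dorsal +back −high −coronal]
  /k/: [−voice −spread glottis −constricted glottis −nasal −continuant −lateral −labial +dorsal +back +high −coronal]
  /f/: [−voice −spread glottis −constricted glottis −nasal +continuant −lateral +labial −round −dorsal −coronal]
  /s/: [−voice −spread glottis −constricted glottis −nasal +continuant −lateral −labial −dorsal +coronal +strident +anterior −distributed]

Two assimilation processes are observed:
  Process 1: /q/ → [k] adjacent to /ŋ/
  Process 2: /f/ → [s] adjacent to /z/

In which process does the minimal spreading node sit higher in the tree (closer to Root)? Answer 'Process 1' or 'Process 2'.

In Process 1, [high] changes, so the minimal spreading node is [high] at depth 4.
Process 2 alters [labial], [round], [coronal], [anterior], [distributed], [strident]; the lowest common ancestor is Place (depth 1 from Root).
Place (depth 1) sits above [high] (depth 4), making Process 2 the one with the higher spreading node.

Process 2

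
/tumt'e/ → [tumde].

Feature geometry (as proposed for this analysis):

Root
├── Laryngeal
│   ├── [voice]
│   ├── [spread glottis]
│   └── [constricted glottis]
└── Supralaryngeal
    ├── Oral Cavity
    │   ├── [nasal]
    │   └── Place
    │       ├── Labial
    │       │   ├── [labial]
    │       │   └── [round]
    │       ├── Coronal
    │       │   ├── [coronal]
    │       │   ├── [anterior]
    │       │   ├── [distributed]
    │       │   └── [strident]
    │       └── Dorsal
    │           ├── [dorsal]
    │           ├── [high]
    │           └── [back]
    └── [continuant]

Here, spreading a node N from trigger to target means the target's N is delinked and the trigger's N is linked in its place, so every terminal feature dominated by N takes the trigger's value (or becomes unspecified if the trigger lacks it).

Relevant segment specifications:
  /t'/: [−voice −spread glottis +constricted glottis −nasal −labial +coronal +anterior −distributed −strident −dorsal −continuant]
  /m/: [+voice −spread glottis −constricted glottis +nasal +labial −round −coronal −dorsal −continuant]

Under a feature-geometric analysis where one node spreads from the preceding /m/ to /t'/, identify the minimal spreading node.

Laryngeal

The alternation /t'/ → [d] changes [voice], [constricted glottis] and nothing else.
The smallest constituent containing every changed terminal is Laryngeal — each of its daughters lacks at least one of the affected features.
Spreading Laryngeal from /m/ overwrites each of those terminals with /m/'s values, yielding exactly [d].
Had Root spread, [coronal], [labial] would have taken /m/'s values; they stay as in /t'/, confirming the spreading constituent is exactly Laryngeal.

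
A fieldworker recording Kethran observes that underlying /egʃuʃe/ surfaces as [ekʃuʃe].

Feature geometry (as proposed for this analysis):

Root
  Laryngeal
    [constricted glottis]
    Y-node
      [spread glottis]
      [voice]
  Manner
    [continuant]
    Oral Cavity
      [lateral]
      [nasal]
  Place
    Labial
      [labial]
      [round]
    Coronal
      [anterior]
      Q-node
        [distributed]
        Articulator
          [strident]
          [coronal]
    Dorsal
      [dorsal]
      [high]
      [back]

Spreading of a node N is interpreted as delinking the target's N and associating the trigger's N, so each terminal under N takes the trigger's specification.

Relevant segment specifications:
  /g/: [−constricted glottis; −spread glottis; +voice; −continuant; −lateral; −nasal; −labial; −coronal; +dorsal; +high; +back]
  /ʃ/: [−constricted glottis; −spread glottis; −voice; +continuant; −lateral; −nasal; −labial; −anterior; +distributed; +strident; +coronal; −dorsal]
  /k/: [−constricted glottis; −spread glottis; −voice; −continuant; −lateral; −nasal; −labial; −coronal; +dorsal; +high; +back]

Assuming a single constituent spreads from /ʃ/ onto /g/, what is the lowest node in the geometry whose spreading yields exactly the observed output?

Feature comparison: [voice] differs between /g/ and [k]; the remaining terminals match.
Since just one terminal is affected and it takes /ʃ/'s value, spreading the terminal [voice] alone is sufficient and minimal.
Features on which the two segments disagree outside [voice], such as [coronal], [dorsal], are unchanged — nothing dominating them spread, and [voice] is the minimal sufficient constituent.

[voice]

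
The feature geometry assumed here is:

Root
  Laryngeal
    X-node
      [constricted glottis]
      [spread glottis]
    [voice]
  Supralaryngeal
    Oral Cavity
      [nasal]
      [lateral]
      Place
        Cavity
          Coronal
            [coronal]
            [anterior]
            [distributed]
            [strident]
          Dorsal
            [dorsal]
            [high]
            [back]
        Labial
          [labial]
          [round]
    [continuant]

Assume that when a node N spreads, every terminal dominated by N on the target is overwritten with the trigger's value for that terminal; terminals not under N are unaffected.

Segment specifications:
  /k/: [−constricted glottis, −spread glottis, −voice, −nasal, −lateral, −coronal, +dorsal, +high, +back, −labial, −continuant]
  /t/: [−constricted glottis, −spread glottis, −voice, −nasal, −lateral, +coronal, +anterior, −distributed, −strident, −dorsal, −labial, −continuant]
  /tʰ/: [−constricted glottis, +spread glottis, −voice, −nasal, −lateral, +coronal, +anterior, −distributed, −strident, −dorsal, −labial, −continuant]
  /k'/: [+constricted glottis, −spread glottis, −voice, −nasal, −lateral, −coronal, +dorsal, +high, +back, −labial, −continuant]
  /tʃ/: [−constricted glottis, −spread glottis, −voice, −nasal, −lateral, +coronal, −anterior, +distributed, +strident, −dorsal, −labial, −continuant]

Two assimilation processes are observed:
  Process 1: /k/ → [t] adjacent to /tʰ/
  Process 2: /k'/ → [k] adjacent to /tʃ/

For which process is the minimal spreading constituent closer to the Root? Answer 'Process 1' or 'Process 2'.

Process 2

Process 1: the features that change are [coronal], [anterior], [distributed], [strident], [dorsal], [high], [back]; the minimal node is Cavity (depth 4).
Process 2 alters [constricted glottis]; the lowest dominating node is [constricted glottis] (depth 3 from Root).
Depth 3 < depth 4; Process 2 involves the structurally higher constituent [constricted glottis].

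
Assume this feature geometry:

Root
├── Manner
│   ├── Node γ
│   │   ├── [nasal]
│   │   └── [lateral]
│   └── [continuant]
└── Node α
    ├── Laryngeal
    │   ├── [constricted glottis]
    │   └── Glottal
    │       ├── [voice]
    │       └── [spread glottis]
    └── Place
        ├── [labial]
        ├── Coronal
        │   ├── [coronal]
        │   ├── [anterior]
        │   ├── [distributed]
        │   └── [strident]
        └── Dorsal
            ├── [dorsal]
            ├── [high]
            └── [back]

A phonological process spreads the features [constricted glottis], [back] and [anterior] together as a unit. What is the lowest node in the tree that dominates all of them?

Node α

[constricted glottis] is immediately dominated by Laryngeal.
[back] is immediately dominated by Dorsal.
[anterior] is immediately dominated by Coronal.
These paths first converge at Node α; no daughter of Node α dominates all 3 features, so Node α is the minimal constituent.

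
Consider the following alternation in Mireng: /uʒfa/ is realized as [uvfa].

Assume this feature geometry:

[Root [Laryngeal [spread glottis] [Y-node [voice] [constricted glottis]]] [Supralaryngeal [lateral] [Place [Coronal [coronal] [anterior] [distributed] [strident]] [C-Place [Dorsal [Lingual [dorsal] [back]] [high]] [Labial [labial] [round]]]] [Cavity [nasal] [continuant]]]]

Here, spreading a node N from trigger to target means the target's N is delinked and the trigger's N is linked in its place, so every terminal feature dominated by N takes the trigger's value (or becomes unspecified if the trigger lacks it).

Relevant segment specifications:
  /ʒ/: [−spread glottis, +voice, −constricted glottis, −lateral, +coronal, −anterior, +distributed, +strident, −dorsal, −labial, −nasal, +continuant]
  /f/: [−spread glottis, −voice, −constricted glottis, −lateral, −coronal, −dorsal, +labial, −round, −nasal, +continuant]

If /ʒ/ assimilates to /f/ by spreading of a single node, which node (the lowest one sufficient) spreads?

Place

The alternation /ʒ/ → [v] changes [labial], [round], [coronal], [anterior], [distributed], [strident] and nothing else.
These terminals are all dominated by Place, and no proper subconstituent of Place covers them all; Place is their lowest common ancestor.
Delinking /ʒ/'s Place and associating /f/'s Place gives precisely the feature bundle of [v].
[voice] stays as in /ʒ/ although /f/ differs there, so no node dominating it spread; among the remaining candidates Place is the lowest that derives the output.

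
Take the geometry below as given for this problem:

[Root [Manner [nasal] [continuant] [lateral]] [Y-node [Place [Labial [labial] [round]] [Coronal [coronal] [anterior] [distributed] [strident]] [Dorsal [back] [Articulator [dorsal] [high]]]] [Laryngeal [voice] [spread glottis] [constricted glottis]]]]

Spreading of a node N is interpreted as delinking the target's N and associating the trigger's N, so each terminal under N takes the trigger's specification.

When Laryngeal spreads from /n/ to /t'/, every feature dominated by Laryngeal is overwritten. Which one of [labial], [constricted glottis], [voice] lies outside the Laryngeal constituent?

[labial]

Laryngeal dominates exactly [voice], [spread glottis], [constricted glottis].
[constricted glottis], [voice] all lie under Laryngeal, so they are overwritten when Laryngeal spreads.
[labial] is not within the Laryngeal subtree (it hangs from Labial), so /t'/'s [labial] value survives.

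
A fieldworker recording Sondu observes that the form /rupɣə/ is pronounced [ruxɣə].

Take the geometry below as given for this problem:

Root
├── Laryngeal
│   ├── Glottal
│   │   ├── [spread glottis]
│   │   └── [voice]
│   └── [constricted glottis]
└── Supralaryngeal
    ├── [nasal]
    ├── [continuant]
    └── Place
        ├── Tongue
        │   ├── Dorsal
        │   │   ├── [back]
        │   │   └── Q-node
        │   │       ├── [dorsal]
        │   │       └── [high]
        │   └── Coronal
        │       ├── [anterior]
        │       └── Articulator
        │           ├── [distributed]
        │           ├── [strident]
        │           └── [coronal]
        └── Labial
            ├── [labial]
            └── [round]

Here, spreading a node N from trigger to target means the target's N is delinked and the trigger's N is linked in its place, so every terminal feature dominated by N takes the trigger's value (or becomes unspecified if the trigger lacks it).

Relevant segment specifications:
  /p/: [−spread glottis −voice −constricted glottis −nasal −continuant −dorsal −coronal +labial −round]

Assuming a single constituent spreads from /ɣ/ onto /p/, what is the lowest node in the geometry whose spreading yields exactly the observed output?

Supralaryngeal

/p/ and [x] differ in [continuant], [labial], [round], [dorsal], [high], [back]; every other specified feature is identical.
The smallest constituent containing every changed terminal is Supralaryngeal — each of its daughters lacks at least one of the affected features.
Delinking /p/'s Supralaryngeal and associating /ɣ/'s Supralaryngeal gives precisely the feature bundle of [x].
Had Root spread, [voice] would have taken /ɣ/'s value; it stays as in /p/, confirming the spreading constituent is exactly Supralaryngeal.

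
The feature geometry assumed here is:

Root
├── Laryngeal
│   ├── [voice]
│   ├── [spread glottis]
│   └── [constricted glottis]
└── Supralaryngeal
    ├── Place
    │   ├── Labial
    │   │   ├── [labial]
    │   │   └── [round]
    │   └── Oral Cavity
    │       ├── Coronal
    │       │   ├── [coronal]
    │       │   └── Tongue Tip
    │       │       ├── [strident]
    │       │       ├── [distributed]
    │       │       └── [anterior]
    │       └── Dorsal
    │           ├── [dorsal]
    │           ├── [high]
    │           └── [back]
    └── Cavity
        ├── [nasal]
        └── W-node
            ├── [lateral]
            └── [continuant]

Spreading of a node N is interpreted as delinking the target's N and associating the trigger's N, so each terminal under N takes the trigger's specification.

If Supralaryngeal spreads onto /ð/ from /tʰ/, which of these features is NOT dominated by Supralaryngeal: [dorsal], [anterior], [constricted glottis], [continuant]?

[constricted glottis]

The terminals dominated by Supralaryngeal are [labial], [round], [coronal], [strident], [distributed], [anterior], [dorsal], [high], [back], [nasal], [lateral], [continuant].
Spreading Supralaryngeal replaces [anterior], [dorsal], [continuant] with the trigger's values, since each sits inside the Supralaryngeal constituent.
[constricted glottis] attaches under Laryngeal, not under Supralaryngeal, so /ð/ retains its own value for [constricted glottis].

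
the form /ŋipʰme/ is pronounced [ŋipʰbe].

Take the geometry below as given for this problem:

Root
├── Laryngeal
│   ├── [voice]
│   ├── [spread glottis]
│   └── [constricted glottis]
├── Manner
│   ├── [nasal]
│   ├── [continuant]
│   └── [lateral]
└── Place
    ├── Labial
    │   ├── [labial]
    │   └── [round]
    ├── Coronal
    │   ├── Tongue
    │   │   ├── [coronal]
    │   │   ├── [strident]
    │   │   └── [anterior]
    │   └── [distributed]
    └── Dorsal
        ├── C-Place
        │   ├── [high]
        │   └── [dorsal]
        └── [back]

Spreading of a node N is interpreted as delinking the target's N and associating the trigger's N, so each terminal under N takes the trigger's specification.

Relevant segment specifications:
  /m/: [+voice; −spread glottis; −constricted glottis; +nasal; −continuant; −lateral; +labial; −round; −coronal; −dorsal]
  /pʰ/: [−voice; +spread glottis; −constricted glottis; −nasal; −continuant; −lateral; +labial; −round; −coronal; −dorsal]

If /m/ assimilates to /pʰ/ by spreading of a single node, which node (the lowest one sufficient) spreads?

[nasal]

Comparing /m/ with its surface form [b], the only feature that changes is [nasal].
Only a single terminal changes, and /pʰ/ supplies the new value, so [nasal] itself is the minimal spreading constituent.
Features on which the two segments disagree outside [nasal], such as [voice], [spread glottis], are unchanged — nothing dominating them spread, and [nasal] is the minimal sufficient constituent.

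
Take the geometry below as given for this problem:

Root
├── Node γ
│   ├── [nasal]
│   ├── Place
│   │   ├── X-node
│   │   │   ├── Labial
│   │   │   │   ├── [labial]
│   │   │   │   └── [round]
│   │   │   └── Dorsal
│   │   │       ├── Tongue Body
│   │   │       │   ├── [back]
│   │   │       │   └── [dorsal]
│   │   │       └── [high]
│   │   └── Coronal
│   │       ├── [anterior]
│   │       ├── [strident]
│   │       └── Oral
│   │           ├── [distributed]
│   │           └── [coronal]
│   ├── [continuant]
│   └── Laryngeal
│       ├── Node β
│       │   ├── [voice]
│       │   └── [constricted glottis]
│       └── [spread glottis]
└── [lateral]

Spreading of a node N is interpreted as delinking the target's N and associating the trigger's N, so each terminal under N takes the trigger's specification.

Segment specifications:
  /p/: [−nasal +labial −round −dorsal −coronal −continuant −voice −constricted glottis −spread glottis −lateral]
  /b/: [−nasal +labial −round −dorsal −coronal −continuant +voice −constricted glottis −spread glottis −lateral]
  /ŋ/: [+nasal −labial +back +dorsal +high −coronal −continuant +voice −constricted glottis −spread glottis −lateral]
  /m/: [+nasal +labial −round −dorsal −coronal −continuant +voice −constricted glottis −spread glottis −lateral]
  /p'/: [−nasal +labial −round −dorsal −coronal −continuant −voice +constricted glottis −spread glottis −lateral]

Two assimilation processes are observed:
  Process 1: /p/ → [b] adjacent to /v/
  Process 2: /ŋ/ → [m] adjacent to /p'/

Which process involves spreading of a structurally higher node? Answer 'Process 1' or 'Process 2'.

Process 1: the feature that changes is [voice]; the minimal node is [voice] (depth 4).
In Process 2, [labial], [round], [dorsal], [high], [back] change, so the minimal spreading node is X-node at depth 3.
Depth 3 < depth 4; Process 2 involves the structurally higher constituent X-node.

Process 2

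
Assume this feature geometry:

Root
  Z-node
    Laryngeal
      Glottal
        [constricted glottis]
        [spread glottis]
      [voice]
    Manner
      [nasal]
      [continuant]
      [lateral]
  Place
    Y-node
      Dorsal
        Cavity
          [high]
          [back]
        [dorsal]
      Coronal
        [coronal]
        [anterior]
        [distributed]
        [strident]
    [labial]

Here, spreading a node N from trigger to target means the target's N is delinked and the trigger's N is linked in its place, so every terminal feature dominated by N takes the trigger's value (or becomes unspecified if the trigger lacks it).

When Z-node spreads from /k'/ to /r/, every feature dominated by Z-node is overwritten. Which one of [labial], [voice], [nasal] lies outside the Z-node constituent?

[labial]

Z-node dominates exactly [constricted glottis], [spread glottis], [voice], [nasal], [continuant], [lateral].
Spreading Z-node replaces [voice], [nasal] with the trigger's values, since each sits inside the Z-node constituent.
But [labial] is a dependent of Place, outside Z-node; it is therefore untouched by the spreading.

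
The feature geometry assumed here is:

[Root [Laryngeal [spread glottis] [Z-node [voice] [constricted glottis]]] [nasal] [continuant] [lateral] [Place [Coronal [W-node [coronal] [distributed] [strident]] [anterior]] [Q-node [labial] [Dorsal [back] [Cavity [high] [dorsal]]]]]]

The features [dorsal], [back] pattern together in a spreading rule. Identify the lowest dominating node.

[dorsal]: Root > Place > Q-node > Dorsal > Cavity > [dorsal].
[back] lies under Dorsal (below Place).
Dorsal is the lowest common ancestor — every listed feature sits under it, and no single subconstituent of Dorsal covers them all.

Dorsal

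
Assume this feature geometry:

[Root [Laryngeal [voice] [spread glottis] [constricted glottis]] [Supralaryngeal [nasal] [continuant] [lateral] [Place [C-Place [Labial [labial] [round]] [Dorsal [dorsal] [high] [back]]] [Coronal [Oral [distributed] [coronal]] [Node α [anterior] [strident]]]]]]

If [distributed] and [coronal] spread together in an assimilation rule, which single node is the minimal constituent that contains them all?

[distributed]: Root > Supralaryngeal > Place > Coronal > Oral > [distributed].
[coronal]: Root > Supralaryngeal > Place > Coronal > Oral > [coronal].
Oral is the lowest common ancestor — every listed feature sits under it, and no single subconstituent of Oral covers them all.

Oral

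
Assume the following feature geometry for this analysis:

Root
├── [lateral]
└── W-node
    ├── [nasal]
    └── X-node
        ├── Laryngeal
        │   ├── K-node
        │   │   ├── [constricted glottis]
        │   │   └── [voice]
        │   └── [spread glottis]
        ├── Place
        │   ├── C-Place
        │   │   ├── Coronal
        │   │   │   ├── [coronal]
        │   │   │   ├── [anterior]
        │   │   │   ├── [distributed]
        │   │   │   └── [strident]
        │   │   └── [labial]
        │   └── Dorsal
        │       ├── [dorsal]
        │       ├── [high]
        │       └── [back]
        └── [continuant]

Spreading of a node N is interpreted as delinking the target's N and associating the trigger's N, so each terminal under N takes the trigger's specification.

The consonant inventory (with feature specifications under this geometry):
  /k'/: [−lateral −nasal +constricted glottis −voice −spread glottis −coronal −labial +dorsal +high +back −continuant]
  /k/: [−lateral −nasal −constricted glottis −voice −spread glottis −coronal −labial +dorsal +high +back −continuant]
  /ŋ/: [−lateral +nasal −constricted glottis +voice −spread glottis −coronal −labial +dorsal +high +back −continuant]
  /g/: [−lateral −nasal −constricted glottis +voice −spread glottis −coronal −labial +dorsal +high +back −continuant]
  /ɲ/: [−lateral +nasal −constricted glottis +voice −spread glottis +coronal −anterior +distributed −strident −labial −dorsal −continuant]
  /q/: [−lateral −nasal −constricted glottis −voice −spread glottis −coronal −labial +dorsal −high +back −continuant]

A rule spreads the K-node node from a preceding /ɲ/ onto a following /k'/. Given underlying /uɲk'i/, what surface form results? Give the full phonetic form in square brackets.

The K-node node dominates the terminals [constricted glottis], [voice].
Spreading K-node from /ɲ/ onto /k'/ replaces those values with /ɲ/'s: [−constricted glottis], [+voice]. Features outside K-node ([lateral], [nasal], [spread glottis], …) stay as in /k'/.
Among the inventory, only /g/ has exactly this specification, giving the surface form [uɲgi].

[uɲgi]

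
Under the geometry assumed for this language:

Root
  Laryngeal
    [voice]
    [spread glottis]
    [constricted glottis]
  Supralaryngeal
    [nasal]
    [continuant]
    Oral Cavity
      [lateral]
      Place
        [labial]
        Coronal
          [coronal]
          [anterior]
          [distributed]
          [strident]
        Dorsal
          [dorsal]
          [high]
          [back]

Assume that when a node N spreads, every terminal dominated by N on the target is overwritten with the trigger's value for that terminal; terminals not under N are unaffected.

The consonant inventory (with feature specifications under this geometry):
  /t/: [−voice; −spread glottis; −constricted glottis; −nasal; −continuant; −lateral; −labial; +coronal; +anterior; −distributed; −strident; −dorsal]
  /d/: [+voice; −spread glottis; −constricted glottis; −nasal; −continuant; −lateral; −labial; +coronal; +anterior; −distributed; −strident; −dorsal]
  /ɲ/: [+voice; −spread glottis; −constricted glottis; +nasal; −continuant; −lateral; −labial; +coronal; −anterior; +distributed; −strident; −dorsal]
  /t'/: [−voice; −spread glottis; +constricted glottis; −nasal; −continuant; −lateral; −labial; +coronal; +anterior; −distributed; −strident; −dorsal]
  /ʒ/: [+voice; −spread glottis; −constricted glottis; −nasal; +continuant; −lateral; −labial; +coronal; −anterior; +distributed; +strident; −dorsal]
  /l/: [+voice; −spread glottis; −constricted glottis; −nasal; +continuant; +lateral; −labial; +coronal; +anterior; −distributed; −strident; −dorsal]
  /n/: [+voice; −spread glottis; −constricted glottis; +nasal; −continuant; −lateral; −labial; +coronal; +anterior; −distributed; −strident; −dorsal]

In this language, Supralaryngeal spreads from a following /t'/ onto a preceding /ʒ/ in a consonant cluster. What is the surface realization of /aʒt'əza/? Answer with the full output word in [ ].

[adt'əza]

The Supralaryngeal node dominates the terminals [nasal], [continuant], [lateral], [labial], [coronal], [anterior], [distributed], [strident], [dorsal], [high], [back].
After delinking /ʒ/'s Supralaryngeal and linking /t'/'s, the affected terminals become [−nasal], [−continuant], [−lateral], [−labial], [+coronal], [+anterior], [−distributed], [−strident], [−dorsal]; [voice], [spread glottis], [constricted glottis] (outside Supralaryngeal) are retained from /ʒ/.
The resulting bundle matches /d/ in the inventory; substituting it for /ʒ/ gives [adt'əza].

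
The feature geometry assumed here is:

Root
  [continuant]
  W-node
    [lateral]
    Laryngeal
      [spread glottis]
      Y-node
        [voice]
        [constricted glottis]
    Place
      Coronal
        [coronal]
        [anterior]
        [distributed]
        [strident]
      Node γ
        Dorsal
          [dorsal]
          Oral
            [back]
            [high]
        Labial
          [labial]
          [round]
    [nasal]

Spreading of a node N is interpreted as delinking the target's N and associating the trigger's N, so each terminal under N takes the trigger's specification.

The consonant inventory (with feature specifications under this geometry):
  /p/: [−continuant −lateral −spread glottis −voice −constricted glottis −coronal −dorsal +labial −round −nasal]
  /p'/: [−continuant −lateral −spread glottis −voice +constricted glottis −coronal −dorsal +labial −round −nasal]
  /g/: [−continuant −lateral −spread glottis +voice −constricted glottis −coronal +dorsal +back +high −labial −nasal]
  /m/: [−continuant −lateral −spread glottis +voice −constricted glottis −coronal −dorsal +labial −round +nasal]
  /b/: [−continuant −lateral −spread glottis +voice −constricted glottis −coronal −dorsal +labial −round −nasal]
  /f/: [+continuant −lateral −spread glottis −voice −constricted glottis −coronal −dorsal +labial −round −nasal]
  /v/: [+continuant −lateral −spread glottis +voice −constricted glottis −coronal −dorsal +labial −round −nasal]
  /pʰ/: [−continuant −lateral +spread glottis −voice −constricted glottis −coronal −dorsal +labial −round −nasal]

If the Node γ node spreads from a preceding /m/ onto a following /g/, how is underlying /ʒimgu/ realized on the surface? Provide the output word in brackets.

[ʒimbu]

The Node γ node dominates the terminals [dorsal], [back], [high], [labial], [round].
After delinking /g/'s Node γ and linking /m/'s, the affected terminals become [−dorsal], [+labial], [−round]; [continuant], [lateral], [spread glottis], … (outside Node γ) are retained from /g/.
This feature bundle is that of [b], so /ʒimgu/ surfaces as [ʒimbu].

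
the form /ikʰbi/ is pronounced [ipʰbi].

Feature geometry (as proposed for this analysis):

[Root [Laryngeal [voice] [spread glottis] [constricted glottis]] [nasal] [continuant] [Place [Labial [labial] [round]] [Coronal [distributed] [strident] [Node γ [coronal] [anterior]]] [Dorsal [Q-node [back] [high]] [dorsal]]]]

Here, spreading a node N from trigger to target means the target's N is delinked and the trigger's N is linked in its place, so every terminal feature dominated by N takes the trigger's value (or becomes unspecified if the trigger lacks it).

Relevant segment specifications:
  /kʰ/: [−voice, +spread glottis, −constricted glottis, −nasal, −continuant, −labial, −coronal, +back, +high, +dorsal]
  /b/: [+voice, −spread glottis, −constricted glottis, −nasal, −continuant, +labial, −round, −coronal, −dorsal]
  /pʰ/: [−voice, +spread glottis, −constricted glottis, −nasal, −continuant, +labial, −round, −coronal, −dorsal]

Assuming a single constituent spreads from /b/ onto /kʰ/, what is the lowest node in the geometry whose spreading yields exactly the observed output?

Place

Feature comparison: [labial], [round], [dorsal], [high], [back] differ between /kʰ/ and [pʰ]; the remaining terminals match.
In this geometry the lowest node dominating all of them is Place: every daughter of Place dominates only a proper subset, so no lower node suffices.
If Place spreads, every terminal under it takes /b/'s value, producing [pʰ] as observed.
Since [voice], [spread glottis] are preserved even though /b/ disagrees there, no node above Place spread.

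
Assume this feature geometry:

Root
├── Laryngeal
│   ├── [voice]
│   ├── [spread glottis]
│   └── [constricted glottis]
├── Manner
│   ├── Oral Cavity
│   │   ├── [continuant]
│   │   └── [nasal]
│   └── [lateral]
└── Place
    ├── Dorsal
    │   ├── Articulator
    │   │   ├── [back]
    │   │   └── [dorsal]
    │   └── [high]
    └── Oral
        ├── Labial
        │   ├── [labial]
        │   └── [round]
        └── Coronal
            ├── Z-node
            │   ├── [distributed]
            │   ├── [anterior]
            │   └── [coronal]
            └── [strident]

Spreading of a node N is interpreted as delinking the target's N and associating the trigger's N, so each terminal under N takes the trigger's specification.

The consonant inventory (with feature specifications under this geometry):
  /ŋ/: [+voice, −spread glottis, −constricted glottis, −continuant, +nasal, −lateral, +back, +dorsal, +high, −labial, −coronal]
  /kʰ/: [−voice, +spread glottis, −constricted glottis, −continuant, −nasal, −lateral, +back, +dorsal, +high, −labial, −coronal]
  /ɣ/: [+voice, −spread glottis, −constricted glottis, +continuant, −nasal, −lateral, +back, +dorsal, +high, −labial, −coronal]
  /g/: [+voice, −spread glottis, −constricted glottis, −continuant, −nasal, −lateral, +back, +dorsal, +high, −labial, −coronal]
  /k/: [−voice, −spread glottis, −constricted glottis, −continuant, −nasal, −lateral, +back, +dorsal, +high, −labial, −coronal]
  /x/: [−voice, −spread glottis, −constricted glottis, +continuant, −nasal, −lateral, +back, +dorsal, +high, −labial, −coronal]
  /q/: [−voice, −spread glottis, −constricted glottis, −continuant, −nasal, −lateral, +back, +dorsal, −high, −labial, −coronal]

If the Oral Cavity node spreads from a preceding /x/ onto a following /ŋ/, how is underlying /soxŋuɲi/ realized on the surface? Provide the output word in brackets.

[soxɣuɲi]

Terminals under Oral Cavity in this geometry: [continuant], [nasal].
Spreading Oral Cavity from /x/ onto /ŋ/ replaces those values with /x/'s: [+continuant], [−nasal]. Features outside Oral Cavity ([voice], [spread glottis], [constricted glottis], …) stay as in /ŋ/.
Among the inventory, only /ɣ/ has exactly this specification, giving the surface form [soxɣuɲi].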